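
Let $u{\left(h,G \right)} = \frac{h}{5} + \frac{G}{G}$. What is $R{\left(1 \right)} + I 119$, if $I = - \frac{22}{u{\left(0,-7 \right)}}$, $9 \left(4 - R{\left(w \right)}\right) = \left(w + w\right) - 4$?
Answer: $- \frac{23524}{9} \approx -2613.8$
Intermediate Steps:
$R{\left(w \right)} = \frac{40}{9} - \frac{2 w}{9}$ ($R{\left(w \right)} = 4 - \frac{\left(w + w\right) - 4}{9} = 4 - \frac{2 w - 4}{9} = 4 - \frac{-4 + 2 w}{9} = 4 - \left(- \frac{4}{9} + \frac{2 w}{9}\right) = \frac{40}{9} - \frac{2 w}{9}$)
$u{\left(h,G \right)} = 1 + \frac{h}{5}$ ($u{\left(h,G \right)} = h \frac{1}{5} + 1 = \frac{h}{5} + 1 = 1 + \frac{h}{5}$)
$I = -22$ ($I = - \frac{22}{1 + \frac{1}{5} \cdot 0} = - \frac{22}{1 + 0} = - \frac{22}{1} = \left(-22\right) 1 = -22$)
$R{\left(1 \right)} + I 119 = \left(\frac{40}{9} - \frac{2}{9}\right) - 2618 = \frac{38}{9} - 2618 = - \frac{23524}{9}$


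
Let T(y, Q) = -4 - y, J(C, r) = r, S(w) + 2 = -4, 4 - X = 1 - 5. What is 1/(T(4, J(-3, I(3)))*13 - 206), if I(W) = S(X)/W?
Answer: -1/310 ≈ -0.0032258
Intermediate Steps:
X = 8 (X = 4 - (1 - 5) = 4 - 1*(-4) = 4 + 4 = 8)
S(w) = -6 (S(w) = -2 - 4 = -6)
I(W) = -6/W
1/(T(4, J(-3, I(3)))*13 - 206) = 1/((-4 - 1*4)*13 - 206) = 1/((-4 - 4)*13 - 206) = 1/(-8*13 - 206) = 1/(-104 - 206) = 1/(-310) = -1/310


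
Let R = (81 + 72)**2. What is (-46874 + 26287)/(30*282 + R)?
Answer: -20587/31869 ≈ -0.64599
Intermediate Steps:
R = 23409 (R = 153**2 = 23409)
(-46874 + 26287)/(30*282 + R) = (-46874 + 26287)/(30*282 + 23409) = -20587/(8460 + 23409) = -20587/31869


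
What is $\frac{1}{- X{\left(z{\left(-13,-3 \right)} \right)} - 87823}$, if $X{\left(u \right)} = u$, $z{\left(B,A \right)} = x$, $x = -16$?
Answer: $- \frac{1}{87807} \approx -1.1389 \cdot 10^{-5}$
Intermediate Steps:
$z{\left(B,A \right)} = -16$
$\frac{1}{- X{\left(z{\left(-13,-3 \right)} \right)} - 87823} = \frac{1}{\left(-1\right) \left(-16\right) - 87823} = \frac{1}{16 - 87823} = \frac{1}{-87807} = - \frac{1}{87807}$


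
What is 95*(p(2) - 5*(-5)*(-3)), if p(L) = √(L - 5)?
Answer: -7125 + 95*I*√3 ≈ -7125.0 + 164.54*I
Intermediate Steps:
p(L) = √(-5 + L)
95*(p(2) - 5*(-5)*(-3)) = 95*(√(-5 + 2) - 5*(-5)*(-3)) = 95*(√(-3) + 25*(-3)) = 95*(I*√3 - 75) = 95*(-75 + I*√3) = -7125 + 95*I*√3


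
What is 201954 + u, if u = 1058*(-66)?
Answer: 132126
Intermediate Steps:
u = -69828
201954 + u = 201954 - 69828 = 132126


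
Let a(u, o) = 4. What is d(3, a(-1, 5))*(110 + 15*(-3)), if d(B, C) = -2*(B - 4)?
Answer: 130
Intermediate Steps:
d(B, C) = 8 - 2*B (d(B, C) = -2*(-4 + B) = 8 - 2*B)
d(3, a(-1, 5))*(110 + 15*(-3)) = (8 - 2*3)*(110 + 15*(-3)) = (8 - 6)*(110 - 45) = 2*65 = 130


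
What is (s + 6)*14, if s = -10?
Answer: -56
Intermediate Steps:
(s + 6)*14 = (-10 + 6)*14 = -4*14 = -56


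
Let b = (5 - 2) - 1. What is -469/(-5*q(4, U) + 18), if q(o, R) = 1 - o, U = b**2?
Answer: -469/33 ≈ -14.212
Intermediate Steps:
b = 2 (b = 3 - 1 = 2)
U = 4 (U = 2**2 = 4)
-469/(-5*q(4, U) + 18) = -469/(-5*(1 - 1*4) + 18) = -469/(-5*(1 - 4) + 18) = -469/(-5*(-3) + 18) = -469/(15 + 18) = -469/33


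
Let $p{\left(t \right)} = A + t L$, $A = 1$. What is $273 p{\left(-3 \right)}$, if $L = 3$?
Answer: $-2184$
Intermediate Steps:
$p{\left(t \right)} = 1 + 3 t$ ($p{\left(t \right)} = 1 + t 3 = 1 + 3 t$)
$273 p{\left(-3 \right)} = 273 \left(1 + 3 \left(-3\right)\right) = 273 \left(1 - 9\right) = 273 \left(-8\right) = -2184$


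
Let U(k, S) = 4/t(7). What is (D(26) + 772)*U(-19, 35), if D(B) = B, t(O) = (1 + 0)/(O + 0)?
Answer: 22344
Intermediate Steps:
t(O) = 1/O
U(k, S) = 28 (U(k, S) = 4/(1/7) = 4*7 = 28)
(D(26) + 772)*U(-19, 35) = (26 + 772)*28 = 798*28 = 22344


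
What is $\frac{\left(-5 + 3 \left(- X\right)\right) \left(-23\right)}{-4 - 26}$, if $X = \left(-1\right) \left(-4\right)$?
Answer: $- \frac{391}{30} \approx -13.033$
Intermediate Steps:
$X = 4$
$\frac{\left(-5 + 3 \left(- X\right)\right) \left(-23\right)}{-4 - 26} = \frac{\left(-5 + 3 \left(\left(-1\right) 4\right)\right) \left(-23\right)}{-4 - 26} = \frac{\left(-5 + 3 \left(-4\right)\right) \left(-23\right)}{-30} = \left(-5 - 12\right) \left(-23\right) \left(- \frac{1}{30}\right) = \left(-17\right) \left(-23\right) \left(- \frac{1}{30}\right) = 391 \left(- \frac{1}{30}\right) = - \frac{391}{30}$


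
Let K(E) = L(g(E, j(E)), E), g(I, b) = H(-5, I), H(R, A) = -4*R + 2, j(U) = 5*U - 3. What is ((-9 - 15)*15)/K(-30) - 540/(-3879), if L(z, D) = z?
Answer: -76920/4741 ≈ -16.224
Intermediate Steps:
j(U) = -3 + 5*U
H(R, A) = 2 - 4*R
g(I, b) = 22 (g(I, b) = 2 - 4*(-5) = 2 + 20 = 22)
K(E) = 22
((-9 - 15)*15)/K(-30) - 540/(-3879) = ((-9 - 15)*15)/22 - 540/(-3879) = -24*15*(1/22) - 540*(-1/3879) = -360*1/22 + 60/431 = -180/11 + 60/431 = -76920/4741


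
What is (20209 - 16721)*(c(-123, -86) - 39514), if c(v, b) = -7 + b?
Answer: -138149216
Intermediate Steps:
(20209 - 16721)*(c(-123, -86) - 39514) = (20209 - 16721)*((-7 - 86) - 39514) = 3488*(-93 - 39514) = 3488*(-39607) = -138149216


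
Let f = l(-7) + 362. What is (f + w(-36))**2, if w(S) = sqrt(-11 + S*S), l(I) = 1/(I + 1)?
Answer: 4759501/36 + 2171*sqrt(1285)/3 ≈ 1.5815e+5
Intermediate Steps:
l(I) = 1/(1 + I)
w(S) = sqrt(-11 + S**2)
f = 2171/6 (f = 1/(1 - 7) + 362 = 1/(-6) + 362 = -1/6 + 362 = 2171/6 ≈ 361.83)
(f + w(-36))**2 = (2171/6 + sqrt(-11 + (-36)**2))**2 = (2171/6 + sqrt(-11 + 1296))**2 = (2171/6 + sqrt(1285))**2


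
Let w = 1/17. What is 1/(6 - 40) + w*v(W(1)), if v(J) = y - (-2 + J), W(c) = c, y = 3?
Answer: 7/34 ≈ 0.20588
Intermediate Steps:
w = 1/17 ≈ 0.058824
v(J) = 5 - J (v(J) = 3 - (-2 + J) = 3 + (2 - J) = 5 - J)
1/(6 - 40) + w*v(W(1)) = 1/(6 - 40) + (5 - 1*1)/17 = 1/(-34) + (5 - 1)/17 = -1/34 + (1/17)*4 = -1/34 + 4/17 = 7/34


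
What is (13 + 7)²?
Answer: 400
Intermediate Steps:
(13 + 7)² = 20² = 400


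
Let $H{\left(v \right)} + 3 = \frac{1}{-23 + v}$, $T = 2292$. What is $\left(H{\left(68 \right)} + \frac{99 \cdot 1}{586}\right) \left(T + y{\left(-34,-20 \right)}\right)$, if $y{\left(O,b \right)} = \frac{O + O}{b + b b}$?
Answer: $- \frac{16126524887}{2505150} \approx -6437.4$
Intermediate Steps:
$y{\left(O,b \right)} = \frac{2 O}{b + b^{2}}$
$H{\left(v \right)} = -3 + \frac{1}{-23 + v}$
$\left(H{\left(68 \right)} + \frac{99 \cdot 1}{586}\right) \left(T + y{\left(-34,-20 \right)}\right) = \left(\frac{70 - 204}{-23 + 68} + \frac{99 \cdot 1}{586}\right) \left(2292 + 2 \left(-34\right) \frac{1}{-20} \frac{1}{1 - 20}\right) = \left(\frac{70 - 204}{45} + 99 \cdot \frac{1}{586}\right) \left(2292 + 2 \left(-34\right) \left(- \frac{1}{20}\right) \frac{1}{-19}\right) = \left(\frac{1}{45} \left(-134\right) + \frac{99}{586}\right) \left(2292 + 2 \left(-34\right) \left(- \frac{1}{20}\right) \left(- \frac{1}{19}\right)\right) = \left(- \frac{134}{45} + \frac{99}{586}\right) \left(2292 - \frac{17}{95}\right) = \left(- \frac{74069}{26370}\right) \frac{217723}{95} = - \frac{16126524887}{2505150}$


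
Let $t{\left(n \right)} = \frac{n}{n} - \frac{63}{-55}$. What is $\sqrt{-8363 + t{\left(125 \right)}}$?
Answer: $\frac{i \sqrt{25291585}}{55} \approx 91.438 i$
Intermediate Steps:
$t{\left(n \right)} = \frac{118}{55}$ ($t{\left(n \right)} = 1 - - \frac{63}{55} = 1 + \frac{63}{55} = \frac{118}{55}$)
$\sqrt{-8363 + t{\left(125 \right)}} = \sqrt{-8363 + \frac{118}{55}} = \sqrt{- \frac{459847}{55}} = \frac{i \sqrt{25291585}}{55}$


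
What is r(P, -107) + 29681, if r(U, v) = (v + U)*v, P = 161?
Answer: 23903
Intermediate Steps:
r(U, v) = v*(U + v) (r(U, v) = (U + v)*v = v*(U + v))
r(P, -107) + 29681 = -107*(161 - 107) + 29681 = -107*54 + 29681 = -5778 + 29681 = 23903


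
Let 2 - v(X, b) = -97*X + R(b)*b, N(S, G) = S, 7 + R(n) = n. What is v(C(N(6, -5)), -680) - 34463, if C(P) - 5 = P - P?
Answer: -501136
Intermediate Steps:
R(n) = -7 + n
C(P) = 5 (C(P) = 5 + (P - P) = 5 + 0 = 5)
v(X, b) = 2 + 97*X - b*(-7 + b) (v(X, b) = 2 - (-97*X + (-7 + b)*b) = 2 - (-97*X + b*(-7 + b)) = 2 + (97*X - b*(-7 + b)) = 2 + 97*X - b*(-7 + b))
v(C(N(6, -5)), -680) - 34463 = (2 + 97*5 - 1*(-680)*(-7 - 680)) - 34463 = (2 + 485 - 1*(-680)*(-687)) - 34463 = (2 + 485 - 467160) - 34463 = -466673 - 34463 = -501136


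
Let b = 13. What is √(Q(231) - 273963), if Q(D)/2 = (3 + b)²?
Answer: I*√273451 ≈ 522.93*I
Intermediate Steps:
Q(D) = 512 (Q(D) = 2*(3 + 13)² = 2*16² = 2*256 = 512)
√(Q(231) - 273963) = √(512 - 273963) = √(-273451) = I*√273451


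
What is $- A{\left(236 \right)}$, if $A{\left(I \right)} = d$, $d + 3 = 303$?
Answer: $-300$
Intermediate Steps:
$d = 300$ ($d = -3 + 303 = 300$)
$A{\left(I \right)} = 300$
$- A{\left(236 \right)} = \left(-1\right) 300 = -300$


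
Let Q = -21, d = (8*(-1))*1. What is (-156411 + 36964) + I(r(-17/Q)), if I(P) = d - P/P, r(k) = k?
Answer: -119456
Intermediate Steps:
d = -8 (d = -8*1 = -8)
I(P) = -9 (I(P) = -8 - P/P = -8 - 1*1 = -8 - 1 = -9)
(-156411 + 36964) + I(r(-17/Q)) = (-156411 + 36964) - 9 = -119447 - 9 = -119456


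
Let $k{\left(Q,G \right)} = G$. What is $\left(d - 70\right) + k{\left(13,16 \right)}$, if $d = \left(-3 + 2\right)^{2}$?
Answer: $-53$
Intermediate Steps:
$d = 1$ ($d = \left(-1\right)^{2} = 1$)
$\left(d - 70\right) + k{\left(13,16 \right)} = \left(1 - 70\right) + 16 = -69 + 16 = -53$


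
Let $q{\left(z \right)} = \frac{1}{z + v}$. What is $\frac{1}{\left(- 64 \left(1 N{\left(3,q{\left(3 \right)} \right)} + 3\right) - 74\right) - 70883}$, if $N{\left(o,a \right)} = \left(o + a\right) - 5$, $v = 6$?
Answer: $- \frac{9}{639253} \approx -1.4079 \cdot 10^{-5}$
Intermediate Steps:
$q{\left(z \right)} = \frac{1}{6 + z}$ ($q{\left(z \right)} = \frac{1}{z + 6} = \frac{1}{6 + z}$)
$N{\left(o,a \right)} = -5 + a + o$ ($N{\left(o,a \right)} = \left(a + o\right) - 5 = -5 + a + o$)
$\frac{1}{\left(- 64 \left(1 N{\left(3,q{\left(3 \right)} \right)} + 3\right) - 74\right) - 70883} = \frac{1}{\left(- 64 \left(1 \left(-5 + \frac{1}{6 + 3} + 3\right) + 3\right) - 74\right) - 70883} = \frac{1}{\left(- 64 \left(1 \left(-5 + \frac{1}{9} + 3\right) + 3\right) - 74\right) - 70883} = \frac{1}{\left(- 64 \left(1 \left(- \frac{17}{9}\right) + 3\right) - 74\right) - 70883} = \frac{1}{\left(- 64 \left(- \frac{17}{9} + 3\right) - 74\right) - 70883} = \frac{1}{\left(\left(-64\right) \frac{10}{9} - 74\right) - 70883} = \frac{1}{\left(- \frac{640}{9} - 74\right) - 70883} = \frac{1}{- \frac{1306}{9} - 70883} = \frac{1}{- \frac{639253}{9}} = - \frac{9}{639253}$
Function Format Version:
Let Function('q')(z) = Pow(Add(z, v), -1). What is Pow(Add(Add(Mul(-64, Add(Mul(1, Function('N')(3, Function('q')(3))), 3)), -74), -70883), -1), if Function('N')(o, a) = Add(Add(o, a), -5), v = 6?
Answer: Rational(-9, 639253) ≈ -1.4079e-5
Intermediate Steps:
Function('q')(z) = Pow(Add(6, z), -1) (Function('q')(z) = Pow(Add(z, 6), -1) = Pow(Add(6, z), -1))
Function('N')(o, a) = Add(-5, a, o) (Function('N')(o, a) = Add(Add(a, o), -5) = Add(-5, a, o))
Pow(Add(Add(Mul(-64, Add(Mul(1, Function('N')(3, Function('q')(3))), 3)), -74), -70883), -1) = Pow(Add(Add(Mul(-64, Add(Mul(1, Add(-5, Pow(Add(6, 3), -1), 3)), 3)), -74), -70883), -1) = Pow(Add(Add(Mul(-64, Add(Mul(1, Add(-5, Pow(9, -1), 3)), 3)), -74), -70883), -1) = Pow(Add(Add(Mul(-64, Add(Mul(1, Add(-5, Rational(1, 9), 3)), 3)), -74), -70883), -1) = Pow(Add(Add(Mul(-64, Add(Mul(1, Rational(-17, 9)), 3)), -74), -70883), -1) = Pow(Add(Add(Mul(-64, Add(Rational(-17, 9), 3)), -74), -70883), -1) = Pow(Add(Add(Mul(-64, Rational(10, 9)), -74), -70883), -1) = Pow(Add(Add(Rational(-640, 9), -74), -70883), -1) = Pow(Add(Rational(-1306, 9), -70883), -1) = Pow(Rational(-639253, 9), -1) = Rational(-9, 639253)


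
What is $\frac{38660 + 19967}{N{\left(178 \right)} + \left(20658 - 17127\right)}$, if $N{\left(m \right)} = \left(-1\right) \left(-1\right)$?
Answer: $\frac{58627}{3532} \approx 16.599$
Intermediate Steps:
$N{\left(m \right)} = 1$
$\frac{38660 + 19967}{N{\left(178 \right)} + \left(20658 - 17127\right)} = \frac{38660 + 19967}{1 + \left(20658 - 17127\right)} = \frac{58627}{1 + 3531} = \frac{58627}{3532}$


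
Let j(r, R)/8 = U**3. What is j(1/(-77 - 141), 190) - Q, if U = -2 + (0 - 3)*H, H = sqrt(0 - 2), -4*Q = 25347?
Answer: 28547/4 + 144*I*sqrt(2) ≈ 7136.8 + 203.65*I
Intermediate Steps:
Q = -25347/4 (Q = -1/4*25347 = -25347/4 ≈ -6336.8)
H = I*sqrt(2) (H = sqrt(-2) = I*sqrt(2) ≈ 1.4142*I)
U = -2 - 3*I*sqrt(2) (U = -2 + (0 - 3)*(I*sqrt(2)) = -2 - 3*I*sqrt(2) ≈ -2.0 - 4.2426*I)
j(r, R) = 8*(-2 - 3*I*sqrt(2))**3
j(1/(-77 - 141), 190) - Q = (800 + 144*I*sqrt(2)) - 1*(-25347/4) = (800 + 144*I*sqrt(2)) + 25347/4 = 28547/4 + 144*I*sqrt(2)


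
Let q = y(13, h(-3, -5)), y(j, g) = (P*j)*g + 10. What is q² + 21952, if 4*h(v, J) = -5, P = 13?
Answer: 999257/16 ≈ 62454.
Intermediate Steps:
h(v, J) = -5/4 (h(v, J) = (¼)*(-5) = -5/4)
y(j, g) = 10 + 13*g*j (y(j, g) = (13*j)*g + 10 = 13*g*j + 10 = 10 + 13*g*j)
q = -805/4 (q = 10 + 13*(-5/4)*13 = 10 - 845/4 = -805/4 ≈ -201.25)
q² + 21952 = (-805/4)² + 21952 = 648025/16 + 21952 = 999257/16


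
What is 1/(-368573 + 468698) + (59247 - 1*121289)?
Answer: -6211955249/100125 ≈ -62042.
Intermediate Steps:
1/(-368573 + 468698) + (59247 - 1*121289) = 1/100125 + (59247 - 121289) = 1/100125 - 62042 = -6211955249/100125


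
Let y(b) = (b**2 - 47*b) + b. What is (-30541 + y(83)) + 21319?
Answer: -6151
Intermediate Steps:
y(b) = b**2 - 46*b
(-30541 + y(83)) + 21319 = (-30541 + 83*(-46 + 83)) + 21319 = (-30541 + 83*37) + 21319 = (-30541 + 3071) + 21319 = -27470 + 21319 = -6151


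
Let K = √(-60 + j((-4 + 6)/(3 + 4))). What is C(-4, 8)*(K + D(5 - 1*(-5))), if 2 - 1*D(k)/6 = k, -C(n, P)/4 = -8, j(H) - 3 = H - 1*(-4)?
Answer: -1536 + 96*I*√287/7 ≈ -1536.0 + 232.33*I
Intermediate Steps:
j(H) = 7 + H (j(H) = 3 + (H - 1*(-4)) = 3 + (H + 4) = 3 + (4 + H) = 7 + H)
C(n, P) = 32 (C(n, P) = -4*(-8) = 32)
D(k) = 12 - 6*k
K = 3*I*√287/7 (K = √(-60 + (7 + (-4 + 6)/(3 + 4))) = √(-60 + (7 + 2/7)) = √(-60 + 51/7) = √(-369/7) = 3*I*√287/7 ≈ 7.2605*I)
C(-4, 8)*(K + D(5 - 1*(-5))) = 32*(3*I*√287/7 + (12 - 6*(5 - 1*(-5)))) = 32*(3*I*√287/7 + (12 - 6*(5 + 5))) = 32*(3*I*√287/7 + (12 - 6*10)) = 32*(3*I*√287/7 + (12 - 60)) = 32*(3*I*√287/7 - 48) = 32*(-48 + 3*I*√287/7) = -1536 + 96*I*√287/7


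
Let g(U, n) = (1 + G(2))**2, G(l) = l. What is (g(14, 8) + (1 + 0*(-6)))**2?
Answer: 100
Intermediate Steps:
g(U, n) = 9 (g(U, n) = (1 + 2)**2 = 3**2 = 9)
(g(14, 8) + (1 + 0*(-6)))**2 = (9 + (1 + 0*(-6)))**2 = (9 + (1 + 0))**2 = (9 + 1)**2 = 10**2 = 100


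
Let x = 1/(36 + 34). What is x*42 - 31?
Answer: -152/5 ≈ -30.400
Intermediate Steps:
x = 1/70 ≈ 0.014286
x*42 - 31 = (1/70)*42 - 31 = ⅗ - 31 = -152/5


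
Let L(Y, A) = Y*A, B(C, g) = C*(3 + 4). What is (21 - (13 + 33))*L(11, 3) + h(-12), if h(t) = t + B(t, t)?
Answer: -921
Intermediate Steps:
B(C, g) = 7*C (B(C, g) = C*7 = 7*C)
h(t) = 8*t (h(t) = t + 7*t = 8*t)
L(Y, A) = A*Y
(21 - (13 + 33))*L(11, 3) + h(-12) = (21 - (13 + 33))*(3*11) + 8*(-12) = (21 - 1*46)*33 - 96 = (21 - 46)*33 - 96 = -25*33 - 96 = -825 - 96 = -921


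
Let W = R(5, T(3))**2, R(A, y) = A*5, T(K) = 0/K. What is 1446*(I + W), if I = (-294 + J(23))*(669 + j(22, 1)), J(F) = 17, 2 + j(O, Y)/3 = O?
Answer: -291091368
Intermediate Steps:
j(O, Y) = -6 + 3*O
T(K) = 0
R(A, y) = 5*A
W = 625 (W = (5*5)**2 = 25**2 = 625)
I = -201933 (I = (-294 + 17)*(669 + (-6 + 3*22)) = -277*(669 + (-6 + 66)) = -277*(669 + 60) = -277*729 = -201933)
1446*(I + W) = 1446*(-201933 + 625) = 1446*(-201308) = -291091368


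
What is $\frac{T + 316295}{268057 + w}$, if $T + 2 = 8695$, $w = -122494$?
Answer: $\frac{324988}{145563} \approx 2.2326$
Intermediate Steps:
$T = 8693$ ($T = -2 + 8695 = 8693$)
$\frac{T + 316295}{268057 + w} = \frac{8693 + 316295}{268057 - 122494} = \frac{324988}{145563}$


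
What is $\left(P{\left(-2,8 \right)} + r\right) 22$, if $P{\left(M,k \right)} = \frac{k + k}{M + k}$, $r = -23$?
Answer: $- \frac{1342}{3} \approx -447.33$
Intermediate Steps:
$P{\left(M,k \right)} = \frac{2 k}{M + k}$
$\left(P{\left(-2,8 \right)} + r\right) 22 = \left(2 \cdot 8 \frac{1}{-2 + 8} - 23\right) 22 = \left(2 \cdot 8 \cdot \frac{1}{6} - 23\right) 22 = \left(\frac{8}{3} - 23\right) 22 = \left(- \frac{61}{3}\right) 22 = - \frac{1342}{3}$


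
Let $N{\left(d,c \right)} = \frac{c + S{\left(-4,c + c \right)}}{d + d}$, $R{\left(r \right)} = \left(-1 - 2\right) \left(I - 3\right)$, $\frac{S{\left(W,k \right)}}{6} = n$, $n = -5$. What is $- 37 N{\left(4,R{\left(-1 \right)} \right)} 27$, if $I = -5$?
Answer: $\frac{2997}{4} \approx 749.25$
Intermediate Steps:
$S{\left(W,k \right)} = -30$ ($S{\left(W,k \right)} = 6 \left(-5\right) = -30$)
$R{\left(r \right)} = 24$ ($R{\left(r \right)} = \left(-1 - 2\right) \left(-5 - 3\right) = \left(-3\right) \left(-8\right) = 24$)
$N{\left(d,c \right)} = \frac{-30 + c}{2 d}$ ($N{\left(d,c \right)} = \frac{c - 30}{d + d} = \frac{-30 + c}{2 d}$)
$- 37 N{\left(4,R{\left(-1 \right)} \right)} 27 = - 37 \frac{-30 + 24}{2 \cdot 4} \cdot 27 = - 37 \cdot \frac{1}{2} \cdot \frac{1}{4} \left(-6\right) 27 = \left(-37\right) \left(- \frac{3}{4}\right) 27 = \frac{111}{4} \cdot 27 = \frac{2997}{4}$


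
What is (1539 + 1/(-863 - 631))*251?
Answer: 577115515/1494 ≈ 3.8629e+5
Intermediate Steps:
(1539 + 1/(-863 - 631))*251 = (1539 + 1/(-1494))*251 = (1539 - 1/1494)*251 = (2299265/1494)*251 = 577115515/1494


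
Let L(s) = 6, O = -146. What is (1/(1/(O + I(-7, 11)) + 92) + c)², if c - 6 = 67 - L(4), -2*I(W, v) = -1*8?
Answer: 766260381769/170641969 ≈ 4490.5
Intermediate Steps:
I(W, v) = 4 (I(W, v) = -(-1)*8/2 = -½*(-8) = 4)
c = 67 (c = 6 + (67 - 1*6) = 6 + (67 - 6) = 6 + 61 = 67)
(1/(1/(O + I(-7, 11)) + 92) + c)² = (1/(1/(-146 + 4) + 92) + 67)² = (1/(1/(-142) + 92) + 67)² = (1/(-1/142 + 92) + 67)² = (1/(13063/142) + 67)² = (142/13063 + 67)² = (875363/13063)² = 766260381769/170641969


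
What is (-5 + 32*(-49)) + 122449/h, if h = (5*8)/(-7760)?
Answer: -23756679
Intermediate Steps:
h = -1/194 (h = 40*(-1/7760) = -1/194 ≈ -0.0051546)
(-5 + 32*(-49)) + 122449/h = (-5 + 32*(-49)) + 122449/(-1/194) = (-5 - 1568) + 122449*(-194) = -1573 - 23755106 = -23756679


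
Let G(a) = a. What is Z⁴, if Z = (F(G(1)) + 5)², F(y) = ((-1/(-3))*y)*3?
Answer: 1679616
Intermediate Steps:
F(y) = y (F(y) = ((-1*(-⅓))*y)*3 = (y/3)*3 = y)
Z = 36 (Z = (1 + 5)² = 6² = 36)
Z⁴ = 36⁴ = 1679616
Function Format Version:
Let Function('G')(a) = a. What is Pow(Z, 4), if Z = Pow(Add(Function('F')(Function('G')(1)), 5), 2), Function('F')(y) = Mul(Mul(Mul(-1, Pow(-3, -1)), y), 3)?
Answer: 1679616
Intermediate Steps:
Function('F')(y) = y (Function('F')(y) = Mul(Mul(Mul(-1, Rational(-1, 3)), y), 3) = Mul(Mul(Rational(1, 3), y), 3) = y)
Z = 36 (Z = Pow(Add(1, 5), 2) = Pow(6, 2) = 36)
Pow(Z, 4) = Pow(36, 4) = 1679616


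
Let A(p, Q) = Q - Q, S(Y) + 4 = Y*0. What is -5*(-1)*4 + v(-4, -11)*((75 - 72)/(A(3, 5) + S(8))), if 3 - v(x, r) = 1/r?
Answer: 389/22 ≈ 17.682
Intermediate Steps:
v(x, r) = 3 - 1/r
S(Y) = -4 (S(Y) = -4 + Y*0 = -4 + 0 = -4)
A(p, Q) = 0
-5*(-1)*4 + v(-4, -11)*((75 - 72)/(A(3, 5) + S(8))) = -5*(-1)*4 + (3 - 1/(-11))*((75 - 72)/(0 - 4)) = 5*4 + (3 - 1*(-1/11))*(3/(-4)) = 20 + (3 + 1/11)*(3*(-¼)) = 20 + (34/11)*(-¾) = 20 - 51/22 = 389/22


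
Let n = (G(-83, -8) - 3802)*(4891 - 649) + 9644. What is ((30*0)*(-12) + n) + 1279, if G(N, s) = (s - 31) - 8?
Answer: -16316535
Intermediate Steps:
G(N, s) = -39 + s (G(N, s) = (-31 + s) - 8 = -39 + s)
n = -16317814 (n = ((-39 - 8) - 3802)*(4891 - 649) + 9644 = (-47 - 3802)*4242 + 9644 = -3849*4242 + 9644 = -16327458 + 9644 = -16317814)
((30*0)*(-12) + n) + 1279 = ((30*0)*(-12) - 16317814) + 1279 = (0*(-12) - 16317814) + 1279 = (0 - 16317814) + 1279 = -16317814 + 1279 = -16316535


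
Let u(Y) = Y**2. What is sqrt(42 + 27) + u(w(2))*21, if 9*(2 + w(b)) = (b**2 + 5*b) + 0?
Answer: 112/27 + sqrt(69) ≈ 12.455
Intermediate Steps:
w(b) = -2 + b**2/9 + 5*b/9 (w(b) = -2 + ((b**2 + 5*b) + 0)/9 = -2 + (b**2 + 5*b)/9 = -2 + (b**2/9 + 5*b/9) = -2 + b**2/9 + 5*b/9)
sqrt(42 + 27) + u(w(2))*21 = sqrt(42 + 27) + (-2 + (1/9)*2**2 + (5/9)*2)**2*21 = sqrt(69) + (-2 + (1/9)*4 + 10/9)**2*21 = sqrt(69) + (-2 + 4/9 + 10/9)**2*21 = sqrt(69) + (-4/9)**2*21 = sqrt(69) + (16/81)*21 = sqrt(69) + 112/27 = 112/27 + sqrt(69)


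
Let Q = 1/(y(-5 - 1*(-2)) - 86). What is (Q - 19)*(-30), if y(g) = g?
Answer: 50760/89 ≈ 570.34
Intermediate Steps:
Q = -1/89 (Q = 1/((-5 - 1*(-2)) - 86) = 1/((-5 + 2) - 86) = 1/(-3 - 86) = 1/(-89) = -1/89 ≈ -0.011236)
(Q - 19)*(-30) = (-1/89 - 19)*(-30) = -1692/89*(-30) = 50760/89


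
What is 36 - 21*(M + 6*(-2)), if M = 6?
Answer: 162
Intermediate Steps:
36 - 21*(M + 6*(-2)) = 36 - 21*(6 + 6*(-2)) = 36 - 21*(6 - 12) = 36 - 21*(-6) = 36 + 126 = 162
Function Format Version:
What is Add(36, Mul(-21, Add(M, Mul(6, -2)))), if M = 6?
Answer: 162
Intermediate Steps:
Add(36, Mul(-21, Add(M, Mul(6, -2)))) = Add(36, Mul(-21, Add(6, Mul(6, -2)))) = Add(36, Mul(-21, Add(6, -12))) = Add(36, Mul(-21, -6)) = Add(36, 126) = 162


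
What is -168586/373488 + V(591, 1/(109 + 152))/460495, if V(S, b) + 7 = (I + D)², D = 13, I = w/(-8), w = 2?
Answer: -77574909343/171989356560 ≈ -0.45105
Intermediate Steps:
I = -¼ (I = 2/(-8) = 2*(-⅛) = -¼ ≈ -0.25000)
V(S, b) = 2489/16 (V(S, b) = -7 + (-¼ + 13)² = -7 + (51/4)² = -7 + 2601/16 = 2489/16)
-168586/373488 + V(591, 1/(109 + 152))/460495 = -168586/373488 + (2489/16)/460495 = -168586*1/373488 + (2489/16)*(1/460495) = -84293/186744 + 2489/7367920 = -77574909343/171989356560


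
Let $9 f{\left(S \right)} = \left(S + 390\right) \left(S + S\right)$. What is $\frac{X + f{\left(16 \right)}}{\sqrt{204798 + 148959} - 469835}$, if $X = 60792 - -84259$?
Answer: $- \frac{619454425585}{1986701161212} - \frac{1318451 \sqrt{353757}}{1986701161212} \approx -0.3122$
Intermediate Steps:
$X = 145051$ ($X = 60792 + 84259 = 145051$)
$f{\left(S \right)} = \frac{2 S \left(390 + S\right)}{9}$ ($f{\left(S \right)} = \frac{\left(S + 390\right) \left(S + S\right)}{9} = \frac{\left(390 + S\right) 2 S}{9} = \frac{2 S \left(390 + S\right)}{9}$)
$\frac{X + f{\left(16 \right)}}{\sqrt{204798 + 148959} - 469835} = \frac{145051 + \frac{2}{9} \cdot 16 \left(390 + 16\right)}{\sqrt{204798 + 148959} - 469835} = \frac{145051 + \frac{2}{9} \cdot 16 \cdot 406}{\sqrt{353757} - 469835} = \frac{145051 + \frac{12992}{9}}{-469835 + \sqrt{353757}} = \frac{1318451}{9 \left(-469835 + \sqrt{353757}\right)}$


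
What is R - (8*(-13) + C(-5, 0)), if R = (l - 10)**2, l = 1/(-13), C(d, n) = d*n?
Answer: 34737/169 ≈ 205.54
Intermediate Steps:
l = -1/13 ≈ -0.076923
R = 17161/169 (R = (-1/13 - 10)**2 = (-131/13)**2 = 17161/169 ≈ 101.54)
R - (8*(-13) + C(-5, 0)) = 17161/169 - (8*(-13) - 5*0) = 17161/169 - (-104 + 0) = 17161/169 - 1*(-104) = 17161/169 + 104 = 34737/169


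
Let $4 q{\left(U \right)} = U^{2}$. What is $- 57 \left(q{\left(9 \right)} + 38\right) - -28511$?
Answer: $\frac{100763}{4} \approx 25191.0$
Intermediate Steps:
$q{\left(U \right)} = \frac{U^{2}}{4}$
$- 57 \left(q{\left(9 \right)} + 38\right) - -28511 = - 57 \left(\frac{9^{2}}{4} + 38\right) - -28511 = - 57 \left(\frac{1}{4} \cdot 81 + 38\right) + 28511 = - 57 \left(\frac{81}{4} + 38\right) + 28511 = \left(-57\right) \frac{233}{4} + 28511 = - \frac{13281}{4} + 28511 = \frac{100763}{4}$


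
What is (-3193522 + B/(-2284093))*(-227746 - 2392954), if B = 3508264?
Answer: 19116184468309867000/2284093 ≈ 8.3693e+12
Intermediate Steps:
(-3193522 + B/(-2284093))*(-227746 - 2392954) = (-3193522 + 3508264/(-2284093))*(-227746 - 2392954) = (-3193522 + 3508264*(-1/2284093))*(-2620700) = (-3193522 - 3508264/2284093)*(-2620700) = -7294304753810/2284093*(-2620700) = 19116184468309867000/2284093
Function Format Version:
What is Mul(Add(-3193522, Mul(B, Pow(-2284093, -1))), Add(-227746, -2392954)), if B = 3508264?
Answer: Rational(19116184468309867000, 2284093) ≈ 8.3693e+12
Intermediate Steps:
Mul(Add(-3193522, Mul(B, Pow(-2284093, -1))), Add(-227746, -2392954)) = Mul(Add(-3193522, Mul(3508264, Pow(-2284093, -1))), Add(-227746, -2392954)) = Mul(Add(-3193522, Mul(3508264, Rational(-1, 2284093))), -2620700) = Mul(Add(-3193522, Rational(-3508264, 2284093)), -2620700) = Mul(Rational(-7294304753810, 2284093), -2620700) = Rational(19116184468309867000, 2284093)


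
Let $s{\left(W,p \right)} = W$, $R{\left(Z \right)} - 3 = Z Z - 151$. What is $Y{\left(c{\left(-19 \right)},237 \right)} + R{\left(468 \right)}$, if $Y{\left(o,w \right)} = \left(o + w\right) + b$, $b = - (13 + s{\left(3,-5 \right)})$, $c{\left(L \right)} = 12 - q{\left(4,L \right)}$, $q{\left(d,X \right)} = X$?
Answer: $219128$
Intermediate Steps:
$R{\left(Z \right)} = -148 + Z^{2}$ ($R{\left(Z \right)} = 3 + \left(Z Z - 151\right) = 3 + \left(Z^{2} - 151\right) = 3 + \left(-151 + Z^{2}\right) = -148 + Z^{2}$)
$c{\left(L \right)} = 12 - L$
$b = -16$ ($b = - (13 + 3) = \left(-1\right) 16 = -16$)
$Y{\left(o,w \right)} = -16 + o + w$ ($Y{\left(o,w \right)} = \left(o + w\right) - 16 = -16 + o + w$)
$Y{\left(c{\left(-19 \right)},237 \right)} + R{\left(468 \right)} = \left(-16 + \left(12 - -19\right) + 237\right) - \left(148 - 468^{2}\right) = \left(-16 + \left(12 + 19\right) + 237\right) + \left(-148 + 219024\right) = \left(-16 + 31 + 237\right) + 218876 = 252 + 218876 = 219128$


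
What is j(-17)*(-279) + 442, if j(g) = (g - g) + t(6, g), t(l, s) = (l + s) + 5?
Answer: 2116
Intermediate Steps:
t(l, s) = 5 + l + s
j(g) = 11 + g (j(g) = (g - g) + (5 + 6 + g) = 0 + (11 + g) = 11 + g)
j(-17)*(-279) + 442 = (11 - 17)*(-279) + 442 = -6*(-279) + 442 = 1674 + 442 = 2116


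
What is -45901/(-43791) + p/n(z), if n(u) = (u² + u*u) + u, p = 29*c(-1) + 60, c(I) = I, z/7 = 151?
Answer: 34205189192/32632396335 ≈ 1.0482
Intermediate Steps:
z = 1057 (z = 7*151 = 1057)
p = 31 (p = 29*(-1) + 60 = -29 + 60 = 31)
n(u) = u + 2*u² (n(u) = (u² + u²) + u = 2*u² + u = u + 2*u²)
-45901/(-43791) + p/n(z) = -45901/(-43791) + 31/((1057*(1 + 2*1057))) = -45901*(-1/43791) + 31/((1057*(1 + 2114))) = 45901/43791 + 31/((1057*2115)) = 45901/43791 + 31/2235555 = 34205189192/32632396335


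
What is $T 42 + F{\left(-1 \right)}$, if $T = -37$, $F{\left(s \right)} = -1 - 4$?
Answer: $-1559$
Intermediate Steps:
$F{\left(s \right)} = -5$ ($F{\left(s \right)} = -1 - 4 = -5$)
$T 42 + F{\left(-1 \right)} = \left(-37\right) 42 - 5 = -1554 - 5 = -1559$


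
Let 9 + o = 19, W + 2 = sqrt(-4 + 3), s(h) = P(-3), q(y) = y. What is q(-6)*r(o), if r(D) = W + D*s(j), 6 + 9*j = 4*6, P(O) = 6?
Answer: -348 - 6*I ≈ -348.0 - 6.0*I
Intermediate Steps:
j = 2 (j = -2/3 + (4*6)/9 = -2/3 + (1/9)*24 = -2/3 + 8/3 = 2)
s(h) = 6
W = -2 + I (W = -2 + sqrt(-4 + 3) = -2 + sqrt(-1) = -2 + I ≈ -2.0 + 1.0*I)
o = 10 (o = -9 + 19 = 10)
r(D) = -2 + I + 6*D (r(D) = (-2 + I) + D*6 = (-2 + I) + 6*D = -2 + I + 6*D)
q(-6)*r(o) = -6*(-2 + I + 6*10) = -6*(-2 + I + 60) = -6*(58 + I) = -348 - 6*I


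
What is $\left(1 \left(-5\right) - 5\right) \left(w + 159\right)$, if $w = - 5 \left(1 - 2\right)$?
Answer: $-1640$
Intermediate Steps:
$w = 5$ ($w = \left(-5\right) \left(-1\right) = 5$)
$\left(1 \left(-5\right) - 5\right) \left(w + 159\right) = \left(1 \left(-5\right) - 5\right) \left(5 + 159\right) = \left(-5 - 5\right) 164 = \left(-10\right) 164 = -1640$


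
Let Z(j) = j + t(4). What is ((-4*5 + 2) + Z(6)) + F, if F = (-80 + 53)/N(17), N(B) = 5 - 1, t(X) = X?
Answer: -59/4 ≈ -14.750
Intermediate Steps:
Z(j) = 4 + j (Z(j) = j + 4 = 4 + j)
N(B) = 4
F = -27/4 (F = (-80 + 53)/4 = -27*¼ = -27/4 ≈ -6.7500)
((-4*5 + 2) + Z(6)) + F = ((-4*5 + 2) + (4 + 6)) - 27/4 = ((-20 + 2) + 10) - 27/4 = (-18 + 10) - 27/4 = -8 - 27/4 = -59/4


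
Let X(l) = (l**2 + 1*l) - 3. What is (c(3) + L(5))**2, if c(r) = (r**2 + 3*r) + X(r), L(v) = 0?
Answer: 729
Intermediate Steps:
X(l) = -3 + l + l**2 (X(l) = (l**2 + l) - 3 = (l + l**2) - 3 = -3 + l + l**2)
c(r) = -3 + 2*r**2 + 4*r (c(r) = (r**2 + 3*r) + (-3 + r + r**2) = -3 + 2*r**2 + 4*r)
(c(3) + L(5))**2 = ((-3 + 2*3**2 + 4*3) + 0)**2 = ((-3 + 2*9 + 12) + 0)**2 = ((-3 + 18 + 12) + 0)**2 = (27 + 0)**2 = 27**2 = 729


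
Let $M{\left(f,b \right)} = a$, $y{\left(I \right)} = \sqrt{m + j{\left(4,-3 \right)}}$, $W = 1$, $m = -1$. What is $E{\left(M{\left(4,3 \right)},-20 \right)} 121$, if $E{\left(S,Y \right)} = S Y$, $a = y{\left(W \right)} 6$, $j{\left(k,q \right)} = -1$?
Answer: $- 14520 i \sqrt{2} \approx - 20534.0 i$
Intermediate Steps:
$y{\left(I \right)} = i \sqrt{2}$ ($y{\left(I \right)} = \sqrt{-1 - 1} = \sqrt{-2} = i \sqrt{2}$)
$a = 6 i \sqrt{2}$ ($a = i \sqrt{2} \cdot 6 = 6 i \sqrt{2} \approx 8.4853 i$)
$M{\left(f,b \right)} = 6 i \sqrt{2}$
$E{\left(M{\left(4,3 \right)},-20 \right)} 121 = 6 i \sqrt{2} \left(-20\right) 121 = - 120 i \sqrt{2} \cdot 121 = - 14520 i \sqrt{2}$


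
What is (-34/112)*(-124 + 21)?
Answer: 1751/56 ≈ 31.268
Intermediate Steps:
(-34/112)*(-124 + 21) = -34*1/112*(-103) = -17/56*(-103) = 1751/56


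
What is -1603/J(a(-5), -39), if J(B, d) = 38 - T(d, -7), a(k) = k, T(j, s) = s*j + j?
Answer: 229/28 ≈ 8.1786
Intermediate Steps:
T(j, s) = j + j*s (T(j, s) = j*s + j = j + j*s)
J(B, d) = 38 + 6*d (J(B, d) = 38 - d*(1 - 7) = 38 - d*(-6) = 38 - (-6)*d = 38 + 6*d)
-1603/J(a(-5), -39) = -1603/(38 + 6*(-39)) = -1603/(38 - 234) = -1603/(-196) = -1603*(-1/196) = 229/28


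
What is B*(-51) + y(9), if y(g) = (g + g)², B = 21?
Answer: -747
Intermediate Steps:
y(g) = 4*g² (y(g) = (2*g)² = 4*g²)
B*(-51) + y(9) = 21*(-51) + 4*9² = -1071 + 4*81 = -1071 + 324 = -747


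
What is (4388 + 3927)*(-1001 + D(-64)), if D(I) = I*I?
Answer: 25734925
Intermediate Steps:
D(I) = I**2
(4388 + 3927)*(-1001 + D(-64)) = (4388 + 3927)*(-1001 + (-64)**2) = 8315*(-1001 + 4096) = 8315*3095 = 25734925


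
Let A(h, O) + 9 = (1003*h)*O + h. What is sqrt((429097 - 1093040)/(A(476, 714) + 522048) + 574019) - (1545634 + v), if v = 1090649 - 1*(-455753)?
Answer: -3092036 + 7*sqrt(27866131169767527630)/48772301 ≈ -3.0913e+6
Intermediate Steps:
A(h, O) = -9 + h + 1003*O*h (A(h, O) = -9 + ((1003*h)*O + h) = -9 + (1003*O*h + h) = -9 + (h + 1003*O*h) = -9 + h + 1003*O*h)
v = 1546402 (v = 1090649 + 455753 = 1546402)
sqrt((429097 - 1093040)/(A(476, 714) + 522048) + 574019) - (1545634 + v) = sqrt((429097 - 1093040)/((-9 + 476 + 1003*714*476) + 522048) + 574019) - (1545634 + 1546402) = sqrt(-663943/((-9 + 476 + 340883592) + 522048) + 574019) - 1*3092036 = sqrt(-663943/(340884059 + 522048) + 574019) - 3092036 = sqrt(-663943/341406107 + 574019) - 3092036 = sqrt(-663943*1/341406107 + 574019) - 3092036 = sqrt(-94849/48772301 + 574019) - 3092036 = sqrt(27996227352870/48772301) - 3092036 = 7*sqrt(27866131169767527630)/48772301 - 3092036 = -3092036 + 7*sqrt(27866131169767527630)/48772301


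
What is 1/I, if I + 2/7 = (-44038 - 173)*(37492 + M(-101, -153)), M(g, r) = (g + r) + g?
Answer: -7/11493047351 ≈ -6.0906e-10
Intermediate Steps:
M(g, r) = r + 2*g
I = -11493047351/7 (I = -2/7 + (-44038 - 173)*(37492 + (-153 + 2*(-101))) = -2/7 - 44211*(37492 + (-153 - 202)) = -2/7 - 44211*(37492 - 355) = -2/7 - 44211*37137 = -2/7 - 1641863907 = -11493047351/7 ≈ -1.6419e+9)
1/I = 1/(-11493047351/7) = -7/11493047351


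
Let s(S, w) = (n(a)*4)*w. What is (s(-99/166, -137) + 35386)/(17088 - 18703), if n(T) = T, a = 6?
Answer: -32098/1615 ≈ -19.875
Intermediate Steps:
s(S, w) = 24*w (s(S, w) = (6*4)*w = 24*w)
(s(-99/166, -137) + 35386)/(17088 - 18703) = (24*(-137) + 35386)/(17088 - 18703) = (-3288 + 35386)/(-1615) = 32098*(-1/1615) = -32098/1615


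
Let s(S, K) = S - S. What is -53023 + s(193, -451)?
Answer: -53023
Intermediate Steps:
s(S, K) = 0
-53023 + s(193, -451) = -53023 + 0 = -53023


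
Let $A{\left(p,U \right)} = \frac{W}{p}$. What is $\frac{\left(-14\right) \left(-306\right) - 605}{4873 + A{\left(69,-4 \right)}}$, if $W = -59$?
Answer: $\frac{253851}{336178} \approx 0.75511$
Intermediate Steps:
$A{\left(p,U \right)} = - \frac{59}{p}$
$\frac{\left(-14\right) \left(-306\right) - 605}{4873 + A{\left(69,-4 \right)}} = \frac{\left(-14\right) \left(-306\right) - 605}{4873 - \frac{59}{69}} = \frac{4284 - 605}{4873 - \frac{59}{69}} = \frac{3679}{4873 - \frac{59}{69}} = \frac{3679}{\frac{336178}{69}} = 3679 \cdot \frac{69}{336178} = \frac{253851}{336178}$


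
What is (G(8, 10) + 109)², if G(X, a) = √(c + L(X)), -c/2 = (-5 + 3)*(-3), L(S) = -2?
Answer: (109 + I*√14)² ≈ 11867.0 + 815.68*I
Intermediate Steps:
c = -12 (c = -2*(-5 + 3)*(-3) = -(-4)*(-3) = -2*6 = -12)
G(X, a) = I*√14 (G(X, a) = √(-12 - 2) = √(-14) = I*√14)
(G(8, 10) + 109)² = (I*√14 + 109)² = (109 + I*√14)²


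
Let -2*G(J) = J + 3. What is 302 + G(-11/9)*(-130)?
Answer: 3758/9 ≈ 417.56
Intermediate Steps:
G(J) = -3/2 - J/2 (G(J) = -(J + 3)/2 = -(3 + J)/2 = -3/2 - J/2)
302 + G(-11/9)*(-130) = 302 + (-3/2 - (-11)/(2*9))*(-130) = 302 + (-3/2 - ½*(-11/9))*(-130) = 302 + (-3/2 + 11/18)*(-130) = 302 - 8/9*(-130) = 302 + 1040/9 = 3758/9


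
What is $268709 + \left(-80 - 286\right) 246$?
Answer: $178673$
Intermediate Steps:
$268709 + \left(-80 - 286\right) 246 = 268709 - 90036 = 178673$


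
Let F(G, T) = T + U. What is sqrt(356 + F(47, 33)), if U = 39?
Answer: 2*sqrt(107) ≈ 20.688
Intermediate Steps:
F(G, T) = 39 + T (F(G, T) = T + 39 = 39 + T)
sqrt(356 + F(47, 33)) = sqrt(356 + (39 + 33)) = sqrt(356 + 72) = sqrt(428) = 2*sqrt(107)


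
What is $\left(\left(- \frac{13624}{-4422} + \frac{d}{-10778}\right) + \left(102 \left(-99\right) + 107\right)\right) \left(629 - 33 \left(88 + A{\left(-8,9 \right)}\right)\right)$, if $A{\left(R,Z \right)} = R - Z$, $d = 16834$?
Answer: $\frac{204009628855312}{11915079} \approx 1.7122 \cdot 10^{7}$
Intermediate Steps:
$\left(\left(- \frac{13624}{-4422} + \frac{d}{-10778}\right) + \left(102 \left(-99\right) + 107\right)\right) \left(629 - 33 \left(88 + A{\left(-8,9 \right)}\right)\right) = \left(\left(- \frac{13624}{-4422} + \frac{16834}{-10778}\right) + \left(102 \left(-99\right) + 107\right)\right) \left(629 - 33 \left(88 - 17\right)\right) = \left(\left(\left(-13624\right) \left(- \frac{1}{4422}\right) + 16834 \left(- \frac{1}{10778}\right)\right) + \left(-10098 + 107\right)\right) \left(629 - 33 \left(88 - 17\right)\right) = \left(\left(\frac{6812}{2211} - \frac{8417}{5389}\right) - 9991\right) \left(629 - 33 \left(88 - 17\right)\right) = \left(\frac{18099881}{11915079} - 9991\right) \left(629 - 2343\right) = - \frac{119025454408 \left(629 - 2343\right)}{11915079} = \left(- \frac{119025454408}{11915079}\right) \left(-1714\right) = \frac{204009628855312}{11915079}$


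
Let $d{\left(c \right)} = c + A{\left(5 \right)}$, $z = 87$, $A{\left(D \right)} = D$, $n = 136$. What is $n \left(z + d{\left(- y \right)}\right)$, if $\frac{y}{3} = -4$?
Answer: $14144$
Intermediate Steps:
$y = -12$ ($y = 3 \left(-4\right) = -12$)
$d{\left(c \right)} = 5 + c$ ($d{\left(c \right)} = c + 5 = 5 + c$)
$n \left(z + d{\left(- y \right)}\right) = 136 \left(87 + \left(5 - -12\right)\right) = 136 \left(87 + \left(5 + 12\right)\right) = 136 \left(87 + 17\right) = 136 \cdot 104 = 14144$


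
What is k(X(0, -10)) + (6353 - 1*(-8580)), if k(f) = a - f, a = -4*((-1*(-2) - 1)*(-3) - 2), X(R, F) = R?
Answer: 14953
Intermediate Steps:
a = 20 (a = -4*((2 - 1)*(-3) - 2) = -4*(1*(-3) - 2) = -4*(-3 - 2) = -4*(-5) = 20)
k(f) = 20 - f
k(X(0, -10)) + (6353 - 1*(-8580)) = (20 - 1*0) + (6353 - 1*(-8580)) = (20 + 0) + (6353 + 8580) = 20 + 14933 = 14953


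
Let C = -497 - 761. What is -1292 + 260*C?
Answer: -328372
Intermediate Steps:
C = -1258
-1292 + 260*C = -1292 + 260*(-1258) = -1292 - 327080 = -328372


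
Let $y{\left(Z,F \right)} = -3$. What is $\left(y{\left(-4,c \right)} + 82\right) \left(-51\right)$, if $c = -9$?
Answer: $-4029$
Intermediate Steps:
$\left(y{\left(-4,c \right)} + 82\right) \left(-51\right) = \left(-3 + 82\right) \left(-51\right) = 79 \left(-51\right) = -4029$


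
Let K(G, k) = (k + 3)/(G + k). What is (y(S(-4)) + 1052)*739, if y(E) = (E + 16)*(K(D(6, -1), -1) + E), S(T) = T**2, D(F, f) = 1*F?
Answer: 5826276/5 ≈ 1.1653e+6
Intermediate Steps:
D(F, f) = F
K(G, k) = (3 + k)/(G + k)
y(E) = (16 + E)*(2/5 + E) (y(E) = (E + 16)*((3 - 1)/(6 - 1) + E) = (16 + E)*(2/5 + E))
(y(S(-4)) + 1052)*739 = ((32/5 + ((-4)**2)**2 + (82/5)*(-4)**2) + 1052)*739 = ((32/5 + 16**2 + (82/5)*16) + 1052)*739 = ((32/5 + 256 + 1312/5) + 1052)*739 = (2624/5 + 1052)*739 = (7884/5)*739 = 5826276/5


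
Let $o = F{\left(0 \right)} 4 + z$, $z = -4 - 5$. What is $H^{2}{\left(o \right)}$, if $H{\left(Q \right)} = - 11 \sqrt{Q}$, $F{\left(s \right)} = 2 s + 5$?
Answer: $1331$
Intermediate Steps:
$F{\left(s \right)} = 5 + 2 s$
$z = -9$
$o = 11$ ($o = \left(5 + 2 \cdot 0\right) 4 - 9 = \left(5 + 0\right) 4 - 9 = 5 \cdot 4 - 9 = 20 - 9 = 11$)
$H^{2}{\left(o \right)} = \left(- 11 \sqrt{11}\right)^{2} = 1331$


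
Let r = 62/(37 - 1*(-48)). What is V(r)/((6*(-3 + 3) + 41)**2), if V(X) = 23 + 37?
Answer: 60/1681 ≈ 0.035693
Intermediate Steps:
r = 62/85 (r = 62/(37 + 48) = 62/85 ≈ 0.72941)
V(X) = 60
V(r)/((6*(-3 + 3) + 41)**2) = 60/((6*(-3 + 3) + 41)**2) = 60/((6*0 + 41)**2) = 60/((0 + 41)**2) = 60/(41**2) = 60/1681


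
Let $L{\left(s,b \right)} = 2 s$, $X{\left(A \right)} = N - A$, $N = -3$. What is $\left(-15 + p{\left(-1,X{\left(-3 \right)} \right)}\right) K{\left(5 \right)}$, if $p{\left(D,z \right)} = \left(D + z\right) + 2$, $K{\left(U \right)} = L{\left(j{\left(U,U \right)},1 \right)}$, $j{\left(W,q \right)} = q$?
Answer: $-140$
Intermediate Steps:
$X{\left(A \right)} = -3 - A$
$K{\left(U \right)} = 2 U$
$p{\left(D,z \right)} = 2 + D + z$
$\left(-15 + p{\left(-1,X{\left(-3 \right)} \right)}\right) K{\left(5 \right)} = \left(-15 - -1\right) 2 \cdot 5 = \left(-15 + \left(2 - 1 + \left(-3 + 3\right)\right)\right) 10 = \left(-15 + \left(2 - 1 + 0\right)\right) 10 = \left(-15 + 1\right) 10 = \left(-14\right) 10 = -140$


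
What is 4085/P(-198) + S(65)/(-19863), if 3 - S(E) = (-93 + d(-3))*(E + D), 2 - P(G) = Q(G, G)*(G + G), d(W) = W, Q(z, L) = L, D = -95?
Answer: 48144569/519126126 ≈ 0.092742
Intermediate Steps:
P(G) = 2 - 2*G² (P(G) = 2 - G*(G + G) = 2 - G*2*G = 2 - 2*G²)
S(E) = -9117 + 96*E (S(E) = 3 - (-93 - 3)*(E - 95) = 3 - (-96)*(-95 + E) = 3 - (9120 - 96*E) = 3 + (-9120 + 96*E) = -9117 + 96*E)
4085/P(-198) + S(65)/(-19863) = 4085/(2 - 2*(-198)²) + (-9117 + 96*65)/(-19863) = 4085/(2 - 2*39204) + (-9117 + 6240)*(-1/19863) = 4085/(2 - 78408) - 2877*(-1/19863) = 4085/(-78406) + 959/6621 = 4085*(-1/78406) + 959/6621 = -4085/78406 + 959/6621 = 48144569/519126126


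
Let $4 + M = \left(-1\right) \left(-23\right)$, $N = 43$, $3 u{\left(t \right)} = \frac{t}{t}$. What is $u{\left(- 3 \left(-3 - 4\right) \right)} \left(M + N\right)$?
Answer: $\frac{62}{3} \approx 20.667$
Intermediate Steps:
$u{\left(t \right)} = \frac{1}{3}$ ($u{\left(t \right)} = \frac{t \frac{1}{t}}{3} = \frac{1}{3} \cdot 1 = \frac{1}{3}$)
$M = 19$ ($M = -4 - -23 = -4 + 23 = 19$)
$u{\left(- 3 \left(-3 - 4\right) \right)} \left(M + N\right) = \frac{19 + 43}{3} = \frac{1}{3} \cdot 62 = \frac{62}{3}$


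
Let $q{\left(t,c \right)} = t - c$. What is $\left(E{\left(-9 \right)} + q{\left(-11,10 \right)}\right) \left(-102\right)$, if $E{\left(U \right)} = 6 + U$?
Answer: $2448$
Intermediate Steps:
$\left(E{\left(-9 \right)} + q{\left(-11,10 \right)}\right) \left(-102\right) = \left(\left(6 - 9\right) - 21\right) \left(-102\right) = \left(-3 - 21\right) \left(-102\right) = \left(-24\right) \left(-102\right) = 2448$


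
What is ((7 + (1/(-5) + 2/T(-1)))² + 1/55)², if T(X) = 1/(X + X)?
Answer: 4669921/75625 ≈ 61.751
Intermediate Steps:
T(X) = 1/(2*X)
((7 + (1/(-5) + 2/T(-1)))² + 1/55)² = ((7 + (1/(-5) + 2/(((½)/(-1)))))² + 1/55)² = ((7 + (1*(-⅕) + 2/(((½)*(-1)))))² + 1/55)² = ((7 + (-⅕ + 2/(-½)))² + 1/55)² = ((7 + (-⅕ + 2*(-2)))² + 1/55)² = ((7 + (-⅕ - 4))² + 1/55)² = ((7 - 21/5)² + 1/55)² = ((14/5)² + 1/55)² = (196/25 + 1/55)² = (2161/275)² = 4669921/75625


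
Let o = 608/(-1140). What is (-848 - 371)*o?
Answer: 9752/15 ≈ 650.13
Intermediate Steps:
o = -8/15 (o = 608*(-1/1140) = -8/15 ≈ -0.53333)
(-848 - 371)*o = (-848 - 371)*(-8/15) = -1219*(-8/15) = 9752/15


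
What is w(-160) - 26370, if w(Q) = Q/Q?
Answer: -26369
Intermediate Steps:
w(Q) = 1
w(-160) - 26370 = 1 - 26370 = -26369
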